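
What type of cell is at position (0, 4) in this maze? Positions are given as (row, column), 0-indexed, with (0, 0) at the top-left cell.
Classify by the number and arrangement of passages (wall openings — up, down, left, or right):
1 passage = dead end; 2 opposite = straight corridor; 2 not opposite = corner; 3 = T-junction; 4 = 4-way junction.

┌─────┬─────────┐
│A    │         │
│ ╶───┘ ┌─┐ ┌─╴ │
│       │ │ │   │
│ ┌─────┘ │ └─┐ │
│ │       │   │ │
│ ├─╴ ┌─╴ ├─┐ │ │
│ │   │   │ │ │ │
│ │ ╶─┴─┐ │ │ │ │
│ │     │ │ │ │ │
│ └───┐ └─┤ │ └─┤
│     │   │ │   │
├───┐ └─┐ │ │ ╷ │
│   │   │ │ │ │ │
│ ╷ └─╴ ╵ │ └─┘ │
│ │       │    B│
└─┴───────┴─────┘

Checking cell at (0, 4):
Number of passages: 2
Cell type: straight corridor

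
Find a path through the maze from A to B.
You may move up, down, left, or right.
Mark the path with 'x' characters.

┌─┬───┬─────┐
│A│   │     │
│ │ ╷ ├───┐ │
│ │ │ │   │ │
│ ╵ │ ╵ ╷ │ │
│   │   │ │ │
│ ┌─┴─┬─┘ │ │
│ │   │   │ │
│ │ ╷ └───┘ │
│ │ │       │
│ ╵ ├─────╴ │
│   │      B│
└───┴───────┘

Finding the shortest path through the maze:
Path length: 14 steps
Directions: down → down → down → down → down → right → up → up → right → down → right → right → right → down

Solution:

┌─┬───┬─────┐
│A│   │     │
│ │ ╷ ├───┐ │
│x│ │ │   │ │
│ ╵ │ ╵ ╷ │ │
│x  │   │ │ │
│ ┌─┴─┬─┘ │ │
│x│x x│   │ │
│ │ ╷ └───┘ │
│x│x│x x x x│
│ ╵ ├─────╴ │
│x x│      B│
└───┴───────┘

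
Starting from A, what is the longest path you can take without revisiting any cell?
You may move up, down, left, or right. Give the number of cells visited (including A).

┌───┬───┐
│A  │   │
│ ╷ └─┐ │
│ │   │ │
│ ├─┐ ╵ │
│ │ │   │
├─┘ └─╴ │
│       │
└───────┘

Finding longest simple path using DFS:
Start: (0, 0)
Longest path visits 10 cells
Path: A → right → down → right → down → right → down → left → left → up

Solution:

┌───┬───┐
│A ↓│   │
│ ╷ └─┐ │
│ │↳ ↓│ │
│ ├─┐ ╵ │
│ │B│↳ ↓│
├─┘ └─╴ │
│  ↑ ← ↲│
└───────┘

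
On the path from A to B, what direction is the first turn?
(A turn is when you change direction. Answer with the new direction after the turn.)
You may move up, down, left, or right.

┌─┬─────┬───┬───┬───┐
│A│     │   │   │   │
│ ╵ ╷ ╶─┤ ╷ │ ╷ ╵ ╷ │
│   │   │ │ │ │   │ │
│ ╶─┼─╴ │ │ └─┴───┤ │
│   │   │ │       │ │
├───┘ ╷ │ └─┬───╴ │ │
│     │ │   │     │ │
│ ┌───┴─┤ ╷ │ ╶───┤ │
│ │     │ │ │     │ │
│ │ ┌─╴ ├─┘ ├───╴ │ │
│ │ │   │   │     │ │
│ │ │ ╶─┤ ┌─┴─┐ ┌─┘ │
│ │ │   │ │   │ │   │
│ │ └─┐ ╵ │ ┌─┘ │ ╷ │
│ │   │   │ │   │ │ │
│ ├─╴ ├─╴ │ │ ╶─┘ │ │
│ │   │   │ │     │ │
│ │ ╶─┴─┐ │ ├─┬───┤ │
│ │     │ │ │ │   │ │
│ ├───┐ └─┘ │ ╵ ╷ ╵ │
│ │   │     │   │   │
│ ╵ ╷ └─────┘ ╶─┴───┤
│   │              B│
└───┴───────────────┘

Directions: down, right, up, right, down, right, down, left, down, left, left, down, down, down, down, down, down, down, down, right, up, right, down, right, right, right, right, right, right, right
First turn direction: right

Solution:

┌─┬─────┬───┬───┬───┐
│A│↱ ↓  │   │   │   │
│ ╵ ╷ ╶─┤ ╷ │ ╷ ╵ ╷ │
│↳ ↑│↳ ↓│ │ │ │   │ │
│ ╶─┼─╴ │ │ └─┴───┤ │
│   │↓ ↲│ │       │ │
├───┘ ╷ │ └─┬───╴ │ │
│↓ ← ↲│ │   │     │ │
│ ┌───┴─┤ ╷ │ ╶───┤ │
│↓│     │ │ │     │ │
│ │ ┌─╴ ├─┘ ├───╴ │ │
│↓│ │   │   │     │ │
│ │ │ ╶─┤ ┌─┴─┐ ┌─┘ │
│↓│ │   │ │   │ │   │
│ │ └─┐ ╵ │ ┌─┘ │ ╷ │
│↓│   │   │ │   │ │ │
│ ├─╴ ├─╴ │ │ ╶─┘ │ │
│↓│   │   │ │     │ │
│ │ ╶─┴─┐ │ ├─┬───┤ │
│↓│     │ │ │ │   │ │
│ ├───┐ └─┘ │ ╵ ╷ ╵ │
│↓│↱ ↓│     │   │   │
│ ╵ ╷ └─────┘ ╶─┴───┤
│↳ ↑│↳ → → → → → → B│
└───┴───────────────┘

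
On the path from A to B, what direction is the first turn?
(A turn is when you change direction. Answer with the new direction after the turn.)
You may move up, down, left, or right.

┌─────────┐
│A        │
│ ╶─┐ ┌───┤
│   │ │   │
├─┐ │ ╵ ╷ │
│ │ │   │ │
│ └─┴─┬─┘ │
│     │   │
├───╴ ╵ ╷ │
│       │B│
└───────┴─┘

Directions: right, right, down, down, right, up, right, down, down, down
First turn direction: down

Solution:

┌─────────┐
│A → ↓    │
│ ╶─┐ ┌───┤
│   │↓│↱ ↓│
├─┐ │ ╵ ╷ │
│ │ │↳ ↑│↓│
│ └─┴─┬─┘ │
│     │  ↓│
├───╴ ╵ ╷ │
│       │B│
└───────┴─┘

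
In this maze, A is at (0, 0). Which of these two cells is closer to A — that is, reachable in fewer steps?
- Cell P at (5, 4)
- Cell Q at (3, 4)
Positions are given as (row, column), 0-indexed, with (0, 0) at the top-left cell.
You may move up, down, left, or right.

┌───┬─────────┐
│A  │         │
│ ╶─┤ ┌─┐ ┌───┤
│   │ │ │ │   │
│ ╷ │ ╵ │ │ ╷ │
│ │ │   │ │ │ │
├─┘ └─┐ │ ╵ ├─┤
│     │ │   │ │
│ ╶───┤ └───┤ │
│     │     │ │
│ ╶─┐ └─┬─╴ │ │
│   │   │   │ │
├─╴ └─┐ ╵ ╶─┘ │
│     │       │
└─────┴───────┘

Shortest path A → P at (5, 4): 13 steps
Shortest path A → Q at (3, 4): 27 steps

P is closer (13 steps vs 27 steps).

Path to P:

┌───┬─────────┐
│A  │         │
│ ╶─┤ ┌─┐ ┌───┤
│↳ ↓│ │ │ │   │
│ ╷ │ ╵ │ │ ╷ │
│ │↓│   │ │ │ │
├─┘ └─┐ │ ╵ ├─┤
│↓ ↲  │ │   │ │
│ ╶───┤ └───┤ │
│↳ → ↓│     │ │
│ ╶─┐ └─┬─╴ │ │
│   │↳ ↓│P  │ │
├─╴ └─┐ ╵ ╶─┘ │
│     │↳ ↑    │
└─────┴───────┘

Path to Q:

┌───┬─────────┐
│A  │↱ → ↓    │
│ ╶─┤ ┌─┐ ┌───┤
│↳ ↓│↑│ │↓│   │
│ ╷ │ ╵ │ │ ╷ │
│ │↓│↑ ↰│↓│ │ │
├─┘ └─┐ │ ╵ ├─┤
│↓ ↲  │↑│Q  │ │
│ ╶───┤ └───┤ │
│↳ → ↓│↑ ← ↰│ │
│ ╶─┐ └─┬─╴ │ │
│   │↳ ↓│↱ ↑│ │
├─╴ └─┐ ╵ ╶─┘ │
│     │↳ ↑    │
└─────┴───────┘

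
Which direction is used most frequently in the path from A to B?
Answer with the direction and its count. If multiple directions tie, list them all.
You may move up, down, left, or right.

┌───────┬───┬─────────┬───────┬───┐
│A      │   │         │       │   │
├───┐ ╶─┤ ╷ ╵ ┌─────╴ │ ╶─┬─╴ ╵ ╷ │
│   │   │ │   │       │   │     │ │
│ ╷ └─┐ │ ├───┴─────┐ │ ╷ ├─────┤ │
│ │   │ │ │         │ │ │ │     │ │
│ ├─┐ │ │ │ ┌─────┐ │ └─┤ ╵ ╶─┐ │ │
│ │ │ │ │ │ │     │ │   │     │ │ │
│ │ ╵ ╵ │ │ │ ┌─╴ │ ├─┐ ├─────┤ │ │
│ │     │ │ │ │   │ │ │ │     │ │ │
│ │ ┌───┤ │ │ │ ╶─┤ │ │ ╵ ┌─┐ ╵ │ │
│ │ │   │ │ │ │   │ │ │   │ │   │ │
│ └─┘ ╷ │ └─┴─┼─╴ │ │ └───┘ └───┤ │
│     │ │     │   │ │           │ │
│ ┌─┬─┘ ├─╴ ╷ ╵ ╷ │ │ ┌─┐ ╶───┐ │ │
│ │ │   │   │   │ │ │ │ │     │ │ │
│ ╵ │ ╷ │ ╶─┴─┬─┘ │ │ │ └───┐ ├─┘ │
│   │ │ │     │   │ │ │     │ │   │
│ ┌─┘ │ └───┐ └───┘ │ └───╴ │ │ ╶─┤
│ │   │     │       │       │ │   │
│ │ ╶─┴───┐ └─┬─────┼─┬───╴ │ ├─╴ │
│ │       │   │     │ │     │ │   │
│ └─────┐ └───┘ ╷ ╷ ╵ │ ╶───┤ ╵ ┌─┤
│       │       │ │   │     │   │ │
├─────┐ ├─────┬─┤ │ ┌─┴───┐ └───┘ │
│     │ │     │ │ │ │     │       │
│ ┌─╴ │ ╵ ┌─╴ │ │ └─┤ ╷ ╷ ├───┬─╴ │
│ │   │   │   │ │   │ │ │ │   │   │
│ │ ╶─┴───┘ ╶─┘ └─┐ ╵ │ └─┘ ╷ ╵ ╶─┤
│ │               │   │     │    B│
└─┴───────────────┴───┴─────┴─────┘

Directions: right, right, down, right, down, down, down, left, up, up, left, up, left, down, down, down, down, down, right, right, up, right, down, down, left, down, down, left, down, right, right, right, down, right, right, right, up, right, down, down, down, right, down, right, up, up, right, down, down, right, right, up, right, down, right, right
Counts: {'right': 21, 'down': 22, 'left': 5, 'up': 8}
Most common: down (22 times)

Solution:

┌───────┬───┬─────────┬───────┬───┐
│A → ↓  │   │         │       │   │
├───┐ ╶─┤ ╷ ╵ ┌─────╴ │ ╶─┬─╴ ╵ ╷ │
│↓ ↰│↳ ↓│ │   │       │   │     │ │
│ ╷ └─┐ │ ├───┴─────┐ │ ╷ ├─────┤ │
│↓│↑ ↰│↓│ │         │ │ │ │     │ │
│ ├─┐ │ │ │ ┌─────┐ │ └─┤ ╵ ╶─┐ │ │
│↓│ │↑│↓│ │ │     │ │   │     │ │ │
│ │ ╵ ╵ │ │ │ ┌─╴ │ ├─┐ ├─────┤ │ │
│↓│  ↑ ↲│ │ │ │   │ │ │ │     │ │ │
│ │ ┌───┤ │ │ │ ╶─┤ │ │ ╵ ┌─┐ ╵ │ │
│↓│ │↱ ↓│ │ │ │   │ │ │   │ │   │ │
│ └─┘ ╷ │ └─┴─┼─╴ │ │ └───┘ └───┤ │
│↳ → ↑│↓│     │   │ │           │ │
│ ┌─┬─┘ ├─╴ ╷ ╵ ╷ │ │ ┌─┐ ╶───┐ │ │
│ │ │↓ ↲│   │   │ │ │ │ │     │ │ │
│ ╵ │ ╷ │ ╶─┴─┬─┘ │ │ │ └───┐ ├─┘ │
│   │↓│ │     │   │ │ │     │ │   │
│ ┌─┘ │ └───┐ └───┘ │ └───╴ │ │ ╶─┤
│ │↓ ↲│     │       │       │ │   │
│ │ ╶─┴───┐ └─┬─────┼─┬───╴ │ ├─╴ │
│ │↳ → → ↓│   │↱ ↓  │ │     │ │   │
│ └─────┐ └───┘ ╷ ╷ ╵ │ ╶───┤ ╵ ┌─┤
│       │↳ → → ↑│↓│   │     │   │ │
├─────┐ ├─────┬─┤ │ ┌─┴───┐ └───┘ │
│     │ │     │ │↓│ │↱ ↓  │       │
│ ┌─╴ │ ╵ ┌─╴ │ │ └─┤ ╷ ╷ ├───┬─╴ │
│ │   │   │   │ │↳ ↓│↑│↓│ │↱ ↓│   │
│ │ ╶─┴───┘ ╶─┘ └─┐ ╵ │ └─┘ ╷ ╵ ╶─┤
│ │               │↳ ↑│↳ → ↑│↳ → B│
└─┴───────────────┴───┴─────┴─────┘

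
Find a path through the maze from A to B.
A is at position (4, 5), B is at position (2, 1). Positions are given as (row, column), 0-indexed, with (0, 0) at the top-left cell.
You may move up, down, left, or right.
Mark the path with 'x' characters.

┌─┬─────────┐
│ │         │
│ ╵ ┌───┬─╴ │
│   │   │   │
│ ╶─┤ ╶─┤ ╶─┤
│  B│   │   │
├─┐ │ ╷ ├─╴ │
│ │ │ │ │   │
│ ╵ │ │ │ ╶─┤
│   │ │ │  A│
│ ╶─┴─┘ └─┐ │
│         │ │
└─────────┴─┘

Finding the shortest path from (4, 5) to (2, 1):
Path length: 16 steps
Directions: left → up → right → up → left → up → right → up → left → left → left → left → down → left → down → right

Solution:

┌─┬─────────┐
│ │x x x x x│
│ ╵ ┌───┬─╴ │
│x x│   │x x│
│ ╶─┤ ╶─┤ ╶─┤
│x B│   │x x│
├─┐ │ ╷ ├─╴ │
│ │ │ │ │x x│
│ ╵ │ │ │ ╶─┤
│   │ │ │x A│
│ ╶─┴─┘ └─┐ │
│         │ │
└─────────┴─┘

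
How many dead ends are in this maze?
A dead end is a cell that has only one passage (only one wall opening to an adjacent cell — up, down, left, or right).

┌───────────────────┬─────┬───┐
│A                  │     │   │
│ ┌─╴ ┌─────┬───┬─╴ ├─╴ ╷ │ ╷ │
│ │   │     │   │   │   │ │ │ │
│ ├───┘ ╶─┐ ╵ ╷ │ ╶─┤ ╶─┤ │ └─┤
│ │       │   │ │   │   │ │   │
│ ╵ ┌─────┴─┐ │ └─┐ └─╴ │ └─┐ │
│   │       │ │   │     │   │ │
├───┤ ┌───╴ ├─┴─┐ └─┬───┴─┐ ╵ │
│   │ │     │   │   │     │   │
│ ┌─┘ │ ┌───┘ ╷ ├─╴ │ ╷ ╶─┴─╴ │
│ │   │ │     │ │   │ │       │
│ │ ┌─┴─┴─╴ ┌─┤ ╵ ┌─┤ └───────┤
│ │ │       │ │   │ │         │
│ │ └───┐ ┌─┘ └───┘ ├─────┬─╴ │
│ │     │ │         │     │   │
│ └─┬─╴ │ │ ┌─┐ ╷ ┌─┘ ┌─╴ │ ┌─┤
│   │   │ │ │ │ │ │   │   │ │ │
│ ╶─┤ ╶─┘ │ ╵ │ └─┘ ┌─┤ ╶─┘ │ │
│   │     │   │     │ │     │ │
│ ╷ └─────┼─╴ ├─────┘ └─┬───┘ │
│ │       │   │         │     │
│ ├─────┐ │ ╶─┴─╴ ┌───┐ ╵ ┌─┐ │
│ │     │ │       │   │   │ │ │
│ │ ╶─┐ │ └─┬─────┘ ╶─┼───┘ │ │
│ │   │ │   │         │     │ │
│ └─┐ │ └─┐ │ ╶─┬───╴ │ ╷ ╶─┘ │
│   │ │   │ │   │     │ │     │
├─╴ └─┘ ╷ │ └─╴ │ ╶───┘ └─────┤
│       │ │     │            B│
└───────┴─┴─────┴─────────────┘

Checking each cell for number of passages:

Dead ends found at positions:
  (0, 10)
  (1, 1)
  (1, 14)
  (2, 4)
  (3, 6)
  (4, 1)
  (4, 12)
  (5, 3)
  (5, 4)
  (6, 2)
  (6, 6)
  (6, 9)
  (8, 1)
  (8, 6)
  (8, 8)
  (8, 14)
  (9, 10)
  (10, 7)
  (11, 10)
  (11, 13)
  (13, 2)
  (14, 0)
  (14, 4)
  (14, 14)
Total dead ends: 24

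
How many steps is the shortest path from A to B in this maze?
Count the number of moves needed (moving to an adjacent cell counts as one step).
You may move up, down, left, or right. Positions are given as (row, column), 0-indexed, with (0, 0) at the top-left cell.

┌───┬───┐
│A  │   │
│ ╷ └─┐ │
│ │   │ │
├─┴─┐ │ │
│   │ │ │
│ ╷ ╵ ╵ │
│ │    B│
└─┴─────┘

Using BFS to find shortest path:
Start: (0, 0), End: (3, 3)
Path found:
(0,0) → (0,1) → (1,1) → (1,2) → (2,2) → (3,2) → (3,3)
Number of steps: 6

Solution:

┌───┬───┐
│A ↓│   │
│ ╷ └─┐ │
│ │↳ ↓│ │
├─┴─┐ │ │
│   │↓│ │
│ ╷ ╵ ╵ │
│ │  ↳ B│
└─┴─────┘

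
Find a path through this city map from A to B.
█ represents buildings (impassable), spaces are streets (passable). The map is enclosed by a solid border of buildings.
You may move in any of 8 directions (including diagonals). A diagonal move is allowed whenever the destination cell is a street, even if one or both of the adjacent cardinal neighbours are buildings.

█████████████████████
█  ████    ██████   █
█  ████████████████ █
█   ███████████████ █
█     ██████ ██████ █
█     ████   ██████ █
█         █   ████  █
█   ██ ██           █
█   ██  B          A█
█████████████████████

Finding the shortest path from A to B:
Movement: 8-directional
Path length: 11 steps
Directions: left → left → left → left → left → left → left → left → left → left → left

Solution:

█████████████████████
█  ████    ██████   █
█  ████████████████ █
█   ███████████████ █
█     ██████ ██████ █
█     ████   ██████ █
█         █   ████  █
█   ██ ██           █
█   ██  B←←←←←←←←←←A█
█████████████████████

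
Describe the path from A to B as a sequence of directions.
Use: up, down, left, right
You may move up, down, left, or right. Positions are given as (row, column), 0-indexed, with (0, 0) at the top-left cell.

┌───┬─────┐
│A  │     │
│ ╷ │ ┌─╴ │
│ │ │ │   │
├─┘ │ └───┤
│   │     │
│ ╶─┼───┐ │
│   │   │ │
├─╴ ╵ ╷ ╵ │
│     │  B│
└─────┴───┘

Finding the path and converting it to directions:
Path through cells: (0,0) → (0,1) → (1,1) → (2,1) → (2,0) → (3,0) → (3,1) → (4,1) → (4,2) → (3,2) → (3,3) → (4,3) → (4,4)
Directions: right, down, down, left, down, right, down, right, up, right, down, right

Solution:

┌───┬─────┐
│A ↓│     │
│ ╷ │ ┌─╴ │
│ │↓│ │   │
├─┘ │ └───┤
│↓ ↲│     │
│ ╶─┼───┐ │
│↳ ↓│↱ ↓│ │
├─╴ ╵ ╷ ╵ │
│  ↳ ↑│↳ B│
└─────┴───┘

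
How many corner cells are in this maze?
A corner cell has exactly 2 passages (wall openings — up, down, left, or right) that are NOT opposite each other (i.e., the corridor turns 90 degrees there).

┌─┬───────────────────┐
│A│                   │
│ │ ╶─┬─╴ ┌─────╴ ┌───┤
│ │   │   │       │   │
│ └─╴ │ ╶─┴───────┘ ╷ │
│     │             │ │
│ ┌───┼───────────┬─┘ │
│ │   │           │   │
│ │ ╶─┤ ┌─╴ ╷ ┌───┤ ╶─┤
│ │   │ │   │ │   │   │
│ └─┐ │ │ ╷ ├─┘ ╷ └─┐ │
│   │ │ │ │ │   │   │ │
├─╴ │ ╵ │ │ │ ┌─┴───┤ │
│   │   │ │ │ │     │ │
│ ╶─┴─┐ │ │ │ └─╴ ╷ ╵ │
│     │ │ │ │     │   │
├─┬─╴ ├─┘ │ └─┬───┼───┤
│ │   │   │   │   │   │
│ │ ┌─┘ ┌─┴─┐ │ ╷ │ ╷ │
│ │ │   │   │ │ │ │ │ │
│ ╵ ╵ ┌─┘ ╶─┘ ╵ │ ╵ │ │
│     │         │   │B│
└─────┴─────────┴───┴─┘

Counting corner cells (2 non-opposite passages):
Total corners: 55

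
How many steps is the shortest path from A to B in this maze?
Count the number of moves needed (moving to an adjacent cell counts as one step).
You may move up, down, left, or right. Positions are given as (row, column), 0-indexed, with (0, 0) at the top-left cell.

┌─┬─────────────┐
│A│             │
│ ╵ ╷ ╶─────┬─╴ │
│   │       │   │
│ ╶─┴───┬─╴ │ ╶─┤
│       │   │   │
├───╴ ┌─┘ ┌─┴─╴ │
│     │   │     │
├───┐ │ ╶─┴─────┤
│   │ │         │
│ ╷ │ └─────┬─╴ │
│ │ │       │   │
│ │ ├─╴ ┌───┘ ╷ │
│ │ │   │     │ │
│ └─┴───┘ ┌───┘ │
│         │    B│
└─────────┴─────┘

Using BFS to find shortest path:
Start: (0, 0), End: (7, 7)
Path found:
(0,0) → (1,0) → (1,1) → (0,1) → (0,2) → (1,2) → (1,3) → (1,4) → (1,5) → (2,5) → (2,4) → (3,4) → (3,3) → (4,3) → (4,4) → (4,5) → (4,6) → (4,7) → (5,7) → (6,7) → (7,7)
Number of steps: 20

Solution:

┌─┬─────────────┐
│A│↱ ↓          │
│ ╵ ╷ ╶─────┬─╴ │
│↳ ↑│↳ → → ↓│   │
│ ╶─┴───┬─╴ │ ╶─┤
│       │↓ ↲│   │
├───╴ ┌─┘ ┌─┴─╴ │
│     │↓ ↲│     │
├───┐ │ ╶─┴─────┤
│   │ │↳ → → → ↓│
│ ╷ │ └─────┬─╴ │
│ │ │       │  ↓│
│ │ ├─╴ ┌───┘ ╷ │
│ │ │   │     │↓│
│ └─┴───┘ ┌───┘ │
│         │    B│
└─────────┴─────┘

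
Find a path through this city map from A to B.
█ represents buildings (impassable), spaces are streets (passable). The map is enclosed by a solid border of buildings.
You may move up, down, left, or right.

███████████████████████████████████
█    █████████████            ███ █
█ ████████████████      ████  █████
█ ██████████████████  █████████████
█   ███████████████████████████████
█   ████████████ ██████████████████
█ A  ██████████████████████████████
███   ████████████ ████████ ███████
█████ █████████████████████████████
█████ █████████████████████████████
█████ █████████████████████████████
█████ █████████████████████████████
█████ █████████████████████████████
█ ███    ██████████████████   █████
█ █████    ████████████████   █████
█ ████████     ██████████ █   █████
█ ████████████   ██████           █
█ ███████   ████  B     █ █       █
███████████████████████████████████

Finding the shortest path from A to B:
Movement: cardinal only
Path length: 27 steps
Directions: right → down → right → right → down → down → down → down → down → down → right → right → down → right → right → right → down → right → right → right → right → down → right → right → down → right → right

Solution:

███████████████████████████████████
█    █████████████            ███ █
█ ████████████████      ████  █████
█ ██████████████████  █████████████
█   ███████████████████████████████
█   ████████████ ██████████████████
█ A↓ ██████████████████████████████
███↳→↓████████████ ████████ ███████
█████↓█████████████████████████████
█████↓█████████████████████████████
█████↓█████████████████████████████
█████↓█████████████████████████████
█████↓█████████████████████████████
█ ███↳→↓ ██████████████████   █████
█ █████↳→→↓████████████████   █████
█ ████████↳→→→↓██████████ █   █████
█ ████████████↳→↓██████           █
█ ███████   ████↳→B     █ █       █
███████████████████████████████████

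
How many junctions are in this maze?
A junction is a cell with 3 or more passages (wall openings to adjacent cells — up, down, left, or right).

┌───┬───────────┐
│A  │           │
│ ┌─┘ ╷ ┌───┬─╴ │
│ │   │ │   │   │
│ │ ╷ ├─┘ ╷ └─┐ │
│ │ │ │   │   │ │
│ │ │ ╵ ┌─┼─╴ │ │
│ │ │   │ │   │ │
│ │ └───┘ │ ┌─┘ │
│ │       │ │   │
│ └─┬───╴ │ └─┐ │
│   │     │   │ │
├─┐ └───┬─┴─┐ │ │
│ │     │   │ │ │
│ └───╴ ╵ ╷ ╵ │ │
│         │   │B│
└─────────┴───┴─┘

Checking each cell for number of passages:

Junctions found (3+ passages):
  (0, 3): 3 passages
  (1, 2): 3 passages
  (1, 7): 3 passages
  (4, 4): 3 passages
  (4, 7): 3 passages
  (7, 3): 3 passages
Total junctions: 6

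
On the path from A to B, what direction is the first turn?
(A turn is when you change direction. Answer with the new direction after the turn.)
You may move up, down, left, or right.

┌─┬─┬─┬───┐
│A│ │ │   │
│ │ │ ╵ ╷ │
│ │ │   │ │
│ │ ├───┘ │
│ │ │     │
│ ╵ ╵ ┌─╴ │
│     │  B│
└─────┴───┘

Directions: down, down, down, right, right, up, right, right, down
First turn direction: right

Solution:

┌─┬─┬─┬───┐
│A│ │ │   │
│ │ │ ╵ ╷ │
│↓│ │   │ │
│ │ ├───┘ │
│↓│ │↱ → ↓│
│ ╵ ╵ ┌─╴ │
│↳ → ↑│  B│
└─────┴───┘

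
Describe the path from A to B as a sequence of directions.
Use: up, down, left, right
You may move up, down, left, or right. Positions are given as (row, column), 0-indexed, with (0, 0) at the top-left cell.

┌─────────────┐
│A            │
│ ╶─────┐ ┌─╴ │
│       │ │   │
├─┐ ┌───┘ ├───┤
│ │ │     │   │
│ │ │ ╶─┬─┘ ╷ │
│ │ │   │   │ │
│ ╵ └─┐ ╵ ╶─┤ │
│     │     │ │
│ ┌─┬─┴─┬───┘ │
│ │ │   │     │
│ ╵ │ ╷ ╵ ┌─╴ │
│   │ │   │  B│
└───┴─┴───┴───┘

Finding the path and converting it to directions:
Path through cells: (0,0) → (0,1) → (0,2) → (0,3) → (0,4) → (1,4) → (2,4) → (2,3) → (2,2) → (3,2) → (3,3) → (4,3) → (4,4) → (3,4) → (3,5) → (2,5) → (2,6) → (3,6) → (4,6) → (5,6) → (6,6)
Directions: right, right, right, right, down, down, left, left, down, right, down, right, up, right, up, right, down, down, down, down

Solution:

┌─────────────┐
│A → → → ↓    │
│ ╶─────┐ ┌─╴ │
│       │↓│   │
├─┐ ┌───┘ ├───┤
│ │ │↓ ← ↲│↱ ↓│
│ │ │ ╶─┬─┘ ╷ │
│ │ │↳ ↓│↱ ↑│↓│
│ ╵ └─┐ ╵ ╶─┤ │
│     │↳ ↑  │↓│
│ ┌─┬─┴─┬───┘ │
│ │ │   │    ↓│
│ ╵ │ ╷ ╵ ┌─╴ │
│   │ │   │  B│
└───┴─┴───┴───┘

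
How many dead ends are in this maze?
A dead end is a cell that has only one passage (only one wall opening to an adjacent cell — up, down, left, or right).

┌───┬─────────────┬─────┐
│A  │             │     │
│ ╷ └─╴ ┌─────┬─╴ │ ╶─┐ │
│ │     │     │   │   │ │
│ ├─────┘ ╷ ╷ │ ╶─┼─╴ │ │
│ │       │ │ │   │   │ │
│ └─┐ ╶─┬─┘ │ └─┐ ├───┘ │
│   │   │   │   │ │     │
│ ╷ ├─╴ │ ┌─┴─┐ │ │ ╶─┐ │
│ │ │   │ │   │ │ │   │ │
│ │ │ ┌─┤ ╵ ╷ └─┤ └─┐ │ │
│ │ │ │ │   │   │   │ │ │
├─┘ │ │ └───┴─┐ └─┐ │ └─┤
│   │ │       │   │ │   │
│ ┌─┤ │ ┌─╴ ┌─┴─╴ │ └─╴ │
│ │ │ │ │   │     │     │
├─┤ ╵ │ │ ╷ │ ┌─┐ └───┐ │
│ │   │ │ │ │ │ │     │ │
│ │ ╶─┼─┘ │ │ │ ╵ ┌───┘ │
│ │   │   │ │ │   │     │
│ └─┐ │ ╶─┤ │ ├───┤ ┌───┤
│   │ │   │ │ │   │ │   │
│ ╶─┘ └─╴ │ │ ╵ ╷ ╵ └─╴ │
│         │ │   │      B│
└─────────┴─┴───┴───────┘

Checking each cell for number of passages:

Dead ends found at positions:
  (0, 2)
  (2, 1)
  (2, 9)
  (4, 7)
  (5, 0)
  (5, 3)
  (5, 11)
  (6, 6)
  (7, 0)
  (7, 1)
  (8, 0)
  (8, 3)
  (8, 7)
  (8, 10)
  (10, 1)
  (10, 10)
  (11, 5)
Total dead ends: 17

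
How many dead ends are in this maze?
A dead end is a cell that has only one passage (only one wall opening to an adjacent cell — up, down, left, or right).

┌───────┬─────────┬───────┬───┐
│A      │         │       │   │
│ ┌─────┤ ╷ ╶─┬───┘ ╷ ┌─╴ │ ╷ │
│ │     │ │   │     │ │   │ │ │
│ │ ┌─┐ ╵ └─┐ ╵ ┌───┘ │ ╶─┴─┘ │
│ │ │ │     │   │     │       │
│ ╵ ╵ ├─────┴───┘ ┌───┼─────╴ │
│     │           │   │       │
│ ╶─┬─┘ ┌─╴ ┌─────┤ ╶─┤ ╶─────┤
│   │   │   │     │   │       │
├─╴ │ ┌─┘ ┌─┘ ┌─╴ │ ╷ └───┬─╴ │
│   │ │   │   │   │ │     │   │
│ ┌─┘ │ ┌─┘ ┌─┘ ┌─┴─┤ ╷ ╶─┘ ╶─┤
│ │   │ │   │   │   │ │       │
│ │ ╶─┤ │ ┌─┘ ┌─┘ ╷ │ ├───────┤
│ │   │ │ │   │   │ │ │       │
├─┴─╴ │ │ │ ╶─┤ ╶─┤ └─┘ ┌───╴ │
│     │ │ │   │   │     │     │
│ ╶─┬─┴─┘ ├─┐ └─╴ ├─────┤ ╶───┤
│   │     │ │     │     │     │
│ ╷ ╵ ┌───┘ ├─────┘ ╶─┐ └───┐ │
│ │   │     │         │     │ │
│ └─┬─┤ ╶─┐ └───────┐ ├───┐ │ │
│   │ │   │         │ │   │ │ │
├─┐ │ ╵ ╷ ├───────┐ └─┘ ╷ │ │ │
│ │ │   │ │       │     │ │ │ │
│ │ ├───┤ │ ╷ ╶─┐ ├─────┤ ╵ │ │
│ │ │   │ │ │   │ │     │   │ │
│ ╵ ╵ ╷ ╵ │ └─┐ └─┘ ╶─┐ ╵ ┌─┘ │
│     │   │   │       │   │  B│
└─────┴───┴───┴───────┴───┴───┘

Checking each cell for number of passages:

Dead ends found at positions:
  (0, 3)
  (0, 8)
  (1, 13)
  (2, 2)
  (2, 5)
  (3, 10)
  (5, 9)
  (5, 12)
  (6, 14)
  (7, 0)
  (7, 10)
  (8, 3)
  (9, 5)
  (10, 6)
  (11, 2)
  (11, 10)
  (12, 0)
  (13, 8)
  (14, 6)
  (14, 10)
  (14, 13)
Total dead ends: 21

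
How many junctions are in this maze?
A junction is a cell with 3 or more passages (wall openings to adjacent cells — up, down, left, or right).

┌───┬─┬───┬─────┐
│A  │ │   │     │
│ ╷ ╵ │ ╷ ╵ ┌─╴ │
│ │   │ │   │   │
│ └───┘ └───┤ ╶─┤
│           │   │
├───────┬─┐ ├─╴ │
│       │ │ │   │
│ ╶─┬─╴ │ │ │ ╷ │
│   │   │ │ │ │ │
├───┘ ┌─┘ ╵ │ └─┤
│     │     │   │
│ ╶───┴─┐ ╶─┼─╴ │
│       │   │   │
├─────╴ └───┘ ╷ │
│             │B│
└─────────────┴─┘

Checking each cell for number of passages:

Junctions found (3+ passages):
  (2, 3): 3 passages
  (3, 7): 3 passages
  (5, 4): 4 passages
  (6, 7): 3 passages
  (7, 3): 3 passages
Total junctions: 5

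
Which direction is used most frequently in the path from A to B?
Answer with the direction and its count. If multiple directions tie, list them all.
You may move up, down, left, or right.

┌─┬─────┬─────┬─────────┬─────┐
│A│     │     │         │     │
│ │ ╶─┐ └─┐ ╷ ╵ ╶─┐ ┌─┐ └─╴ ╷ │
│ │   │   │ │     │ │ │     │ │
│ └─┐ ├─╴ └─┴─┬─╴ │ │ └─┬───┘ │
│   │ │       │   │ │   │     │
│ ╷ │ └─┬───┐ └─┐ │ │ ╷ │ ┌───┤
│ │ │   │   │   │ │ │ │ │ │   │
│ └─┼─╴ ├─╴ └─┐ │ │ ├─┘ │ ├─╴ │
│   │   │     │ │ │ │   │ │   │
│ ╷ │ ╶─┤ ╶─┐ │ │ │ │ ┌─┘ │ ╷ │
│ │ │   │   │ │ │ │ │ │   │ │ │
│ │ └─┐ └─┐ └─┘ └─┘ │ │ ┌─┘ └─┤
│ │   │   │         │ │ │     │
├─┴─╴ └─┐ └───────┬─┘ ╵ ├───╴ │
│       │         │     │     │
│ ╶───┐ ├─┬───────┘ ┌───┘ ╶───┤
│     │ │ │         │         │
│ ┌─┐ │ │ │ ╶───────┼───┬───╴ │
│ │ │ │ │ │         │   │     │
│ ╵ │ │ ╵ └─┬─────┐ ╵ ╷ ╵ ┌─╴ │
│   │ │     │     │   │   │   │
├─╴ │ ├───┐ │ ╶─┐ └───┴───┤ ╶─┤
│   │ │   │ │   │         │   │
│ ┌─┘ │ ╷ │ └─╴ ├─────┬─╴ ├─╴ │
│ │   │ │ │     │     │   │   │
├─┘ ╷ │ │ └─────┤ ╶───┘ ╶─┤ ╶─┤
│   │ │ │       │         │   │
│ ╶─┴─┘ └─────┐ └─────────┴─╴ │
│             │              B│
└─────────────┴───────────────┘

Directions: down, down, down, down, right, down, down, right, down, left, left, down, right, right, down, down, down, down, left, down, left, down, right, right, right, up, up, up, right, down, down, right, right, right, down, right, right, right, right, right, right, right
Counts: {'down': 17, 'right': 18, 'left': 4, 'up': 3}
Most common: right (18 times)

Solution:

┌─┬─────┬─────┬─────────┬─────┐
│A│     │     │         │     │
│ │ ╶─┐ └─┐ ╷ ╵ ╶─┐ ┌─┐ └─╴ ╷ │
│↓│   │   │ │     │ │ │     │ │
│ └─┐ ├─╴ └─┴─┬─╴ │ │ └─┬───┘ │
│↓  │ │       │   │ │   │     │
│ ╷ │ └─┬───┐ └─┐ │ │ ╷ │ ┌───┤
│↓│ │   │   │   │ │ │ │ │ │   │
│ └─┼─╴ ├─╴ └─┐ │ │ ├─┘ │ ├─╴ │
│↳ ↓│   │     │ │ │ │   │ │   │
│ ╷ │ ╶─┤ ╶─┐ │ │ │ │ ┌─┘ │ ╷ │
│ │↓│   │   │ │ │ │ │ │   │ │ │
│ │ └─┐ └─┐ └─┘ └─┘ │ │ ┌─┘ └─┤
│ │↳ ↓│   │         │ │ │     │
├─┴─╴ └─┐ └───────┬─┘ ╵ ├───╴ │
│↓ ← ↲  │         │     │     │
│ ╶───┐ ├─┬───────┘ ┌───┘ ╶───┤
│↳ → ↓│ │ │         │         │
│ ┌─┐ │ │ │ ╶───────┼───┬───╴ │
│ │ │↓│ │ │         │   │     │
│ ╵ │ │ ╵ └─┬─────┐ ╵ ╷ ╵ ┌─╴ │
│   │↓│     │     │   │   │   │
├─╴ │ ├───┐ │ ╶─┐ └───┴───┤ ╶─┤
│   │↓│↱ ↓│ │   │         │   │
│ ┌─┘ │ ╷ │ └─╴ ├─────┬─╴ ├─╴ │
│ │↓ ↲│↑│↓│     │     │   │   │
├─┘ ╷ │ │ └─────┤ ╶───┘ ╶─┤ ╶─┤
│↓ ↲│ │↑│↳ → → ↓│         │   │
│ ╶─┴─┘ └─────┐ └─────────┴─╴ │
│↳ → → ↑      │↳ → → → → → → B│
└─────────────┴───────────────┘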